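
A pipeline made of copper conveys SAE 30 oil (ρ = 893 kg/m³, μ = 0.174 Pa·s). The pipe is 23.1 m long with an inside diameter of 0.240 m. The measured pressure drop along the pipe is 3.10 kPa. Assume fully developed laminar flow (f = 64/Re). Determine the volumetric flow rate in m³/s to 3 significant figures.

Q ≈ 0.0628 m³/s

For laminar flow, f = 64/Re with Re = ρVD/μ, so Darcy-Weisbach reduces to ΔP = 32μLV/D². Solving for V: V = ΔP·D²/(32μL) = 3100·(0.24)²/(32·0.174·23.1) = 1.388 m/s.
Check: Re = ρVD/μ = 893·1.388·0.24/0.174 = 1710 < 2300, so the laminar assumption holds.
Q = V·A = 1.388·(π/4·0.24²) = 0.0628 m³/s = 0.0628 m³/s.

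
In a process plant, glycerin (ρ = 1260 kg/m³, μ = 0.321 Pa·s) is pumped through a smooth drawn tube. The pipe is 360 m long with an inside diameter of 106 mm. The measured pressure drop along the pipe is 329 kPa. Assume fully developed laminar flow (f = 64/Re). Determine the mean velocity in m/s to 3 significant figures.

V ≈ 1.00 m/s

For laminar flow, f = 64/Re with Re = ρVD/μ, so Darcy-Weisbach reduces to ΔP = 32μLV/D². Solving for V: V = ΔP·D²/(32μL) = 3.29e+05·(0.106)²/(32·0.321·360) = 0.9997 m/s.
Check: Re = ρVD/μ = 1260·0.9997·0.106/0.321 = 415.9 < 2300, so the laminar assumption holds.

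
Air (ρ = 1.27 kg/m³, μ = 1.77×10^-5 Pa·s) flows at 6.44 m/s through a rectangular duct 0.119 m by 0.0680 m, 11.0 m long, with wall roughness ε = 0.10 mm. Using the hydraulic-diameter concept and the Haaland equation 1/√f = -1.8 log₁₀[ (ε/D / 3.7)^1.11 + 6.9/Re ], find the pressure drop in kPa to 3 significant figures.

Hydraulic diameter D_h = 4A/P = 4·(0.119·0.068)/(2·(0.119+0.068)) = 0.03237/0.374 = 0.08655 m.
Re = ρVD_h/μ = 1.27·6.44·0.08655/1.77e-05 = 3.999e+04.
ε/D_h = 0.0001/0.08655 = 0.00116; Haaland gives 1/√f = -1.8 log₁₀[0.000129+0.000173] = 6.338, so f = 0.02489.
ΔP = f(L/D_h)(ρV²/2) = 0.02489·11/0.08655·26.34 = 83.32 Pa.
ΔP = 0.0833 kPa.

ΔP ≈ 0.0833 kPa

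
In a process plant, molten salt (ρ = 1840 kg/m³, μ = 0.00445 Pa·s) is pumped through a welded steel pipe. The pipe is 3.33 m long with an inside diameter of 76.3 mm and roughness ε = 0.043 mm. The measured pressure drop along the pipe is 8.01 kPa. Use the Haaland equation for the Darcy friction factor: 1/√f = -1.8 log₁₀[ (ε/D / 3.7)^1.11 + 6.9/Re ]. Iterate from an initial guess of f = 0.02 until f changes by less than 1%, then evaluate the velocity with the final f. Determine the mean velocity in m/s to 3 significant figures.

V ≈ 3.13 m/s

Rearranging Darcy-Weisbach: V = √(2·ΔP·D/(f·L·ρ)). With ε/D = 4.3e-05/0.0763 = 0.000564, iterate starting from f = 0.02:
  f = 0.02 → V = √(2·8010·0.0763/(0.02·3.33·1840)) = 3.158 m/s; Re = ρVD/μ = 9.964e+04; f → 0.02034
  f = 0.02034 → V = 3.132 m/s; Re = 9.881e+04; f → 0.02036
Converged (Δf/f < 1%). With the final f = 0.02036: V = √(2·8010·0.0763/(0.02036·3.33·1840)) = 3.13 m/s.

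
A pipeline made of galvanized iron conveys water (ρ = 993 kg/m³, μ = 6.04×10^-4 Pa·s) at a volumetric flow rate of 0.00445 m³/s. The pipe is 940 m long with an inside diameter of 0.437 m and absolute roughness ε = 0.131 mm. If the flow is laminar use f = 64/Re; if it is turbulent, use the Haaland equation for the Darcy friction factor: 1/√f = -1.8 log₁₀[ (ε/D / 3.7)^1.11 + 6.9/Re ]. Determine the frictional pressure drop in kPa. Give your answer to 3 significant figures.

Cross-sectional area A = πD²/4 = π(0.437)²/4 = 0.15 m²; mean velocity V = Q/A = 0.00445/0.15 = 0.02967 m/s.
Reynolds number Re = ρVD/μ = 993 · 0.02967 · 0.437 / 0.000604 = 2.132e+04.
Re > 4000 → turbulent. Relative roughness ε/D = 0.000131/0.437 = 0.0003. Haaland: 1/√f = -1.8 log₁₀[(0.0003/3.7)^1.11 + 6.9/2.132e+04] = -1.8 log₁₀[2.87e-05 + 0.000324] = 6.215, so f = 0.02589.
Darcy-Weisbach: ΔP = f(L/D)(ρV²/2) = 0.02589·(940/0.437)·(993·0.02967²/2) = 0.02589·2151·0.4371 = 24.34 Pa.
ΔP = 24.34 Pa = 0.0243 kPa.

ΔP ≈ 0.0243 kPa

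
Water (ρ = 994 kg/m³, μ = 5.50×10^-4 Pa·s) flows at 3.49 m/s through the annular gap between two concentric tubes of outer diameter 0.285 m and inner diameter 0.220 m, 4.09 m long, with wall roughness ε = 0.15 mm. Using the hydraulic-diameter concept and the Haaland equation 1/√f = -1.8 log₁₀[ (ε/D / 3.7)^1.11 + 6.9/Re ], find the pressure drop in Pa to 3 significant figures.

ΔP ≈ 9420 Pa

Hydraulic diameter D_h = 4A/P = D_o - D_i = 0.285 - 0.22 = 0.065 m.
Re = ρVD_h/μ = 994·3.49·0.065/0.00055 = 4.1e+05.
ε/D_h = 0.00015/0.065 = 0.00231; Haaland gives 1/√f = -1.8 log₁₀[0.000277+1.68e-05] = 6.358, so f = 0.02474.
ΔP = f(L/D_h)(ρV²/2) = 0.02474·4.09/0.065·6054 = 9424 Pa.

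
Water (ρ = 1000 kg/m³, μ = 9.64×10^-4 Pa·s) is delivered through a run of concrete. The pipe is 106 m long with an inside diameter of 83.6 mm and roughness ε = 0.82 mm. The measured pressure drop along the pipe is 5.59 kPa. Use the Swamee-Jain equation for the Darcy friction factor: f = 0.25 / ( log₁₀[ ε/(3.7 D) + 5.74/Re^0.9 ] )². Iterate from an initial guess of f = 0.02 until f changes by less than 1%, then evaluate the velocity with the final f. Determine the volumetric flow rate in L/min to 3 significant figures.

Q ≈ 156 L/min

Rearranging Darcy-Weisbach: V = √(2·ΔP·D/(f·L·ρ)). With ε/D = 0.00082/0.0836 = 0.00981, iterate starting from f = 0.02:
  f = 0.02 → V = √(2·5590·0.0836/(0.02·106·1000)) = 0.664 m/s; Re = ρVD/μ = 5.758e+04; f → 0.03905
  f = 0.03905 → V = 0.4752 m/s; Re = 4.121e+04; f → 0.03952
  f = 0.03952 → V = 0.4723 m/s; Re = 4.096e+04; f → 0.03953
Converged (Δf/f < 1%). With the final f = 0.03953: V = √(2·5590·0.0836/(0.03953·106·1000)) = 0.4723 m/s.
Q = V·A = 0.4723·(π/4·0.0836²) = 0.002592 m³/s = 156 L/min.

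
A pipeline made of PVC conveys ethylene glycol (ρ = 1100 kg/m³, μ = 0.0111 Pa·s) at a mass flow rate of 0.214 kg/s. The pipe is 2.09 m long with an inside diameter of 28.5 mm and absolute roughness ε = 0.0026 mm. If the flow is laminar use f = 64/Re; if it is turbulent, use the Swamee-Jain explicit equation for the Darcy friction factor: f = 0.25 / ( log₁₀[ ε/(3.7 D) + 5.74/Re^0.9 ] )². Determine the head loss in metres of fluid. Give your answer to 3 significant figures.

h_f ≈ 0.0258 m

A = πD²/4 = π(0.0285)²/4 = 0.0006379 m²; mean velocity V = ṁ/(ρA) = 0.214/(1100 · 0.0006379) = 0.305 m/s.
Reynolds number Re = ρVD/μ = 1100 · 0.305 · 0.0285 / 0.0111 = 861.3.
Re < 2300 → laminar flow, so f = 64/Re = 64/861.3 = 0.07431 (the turbulent correlation is not needed).
Darcy-Weisbach: ΔP = f(L/D)(ρV²/2) = 0.07431·(2.09/0.0285)·(1100·0.305²/2) = 0.07431·73.33·51.15 = 278.7 Pa.
Head loss h_f = ΔP/(ρg) = 278.7/(1100·9.81) = 0.0258 m.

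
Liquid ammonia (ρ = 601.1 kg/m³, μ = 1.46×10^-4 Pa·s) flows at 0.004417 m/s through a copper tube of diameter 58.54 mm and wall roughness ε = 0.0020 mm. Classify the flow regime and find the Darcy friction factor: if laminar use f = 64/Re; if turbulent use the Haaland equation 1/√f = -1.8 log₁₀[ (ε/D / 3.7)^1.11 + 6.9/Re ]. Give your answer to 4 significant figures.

Re = ρVD/μ = 601.1·0.004417·0.05854/0.000146 = 1065.
Re < 2300 → laminar, so f = 64/Re = 0.06012 (roughness is irrelevant in laminar flow).

f ≈ 0.06012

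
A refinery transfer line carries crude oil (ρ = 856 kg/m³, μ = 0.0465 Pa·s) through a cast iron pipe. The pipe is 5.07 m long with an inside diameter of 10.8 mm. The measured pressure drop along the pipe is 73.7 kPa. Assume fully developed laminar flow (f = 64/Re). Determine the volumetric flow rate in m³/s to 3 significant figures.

For laminar flow, f = 64/Re with Re = ρVD/μ, so Darcy-Weisbach reduces to ΔP = 32μLV/D². Solving for V: V = ΔP·D²/(32μL) = 7.37e+04·(0.0108)²/(32·0.0465·5.07) = 1.139 m/s.
Check: Re = ρVD/μ = 856·1.139·0.0108/0.0465 = 226.5 < 2300, so the laminar assumption holds.
Q = V·A = 1.139·(π/4·0.0108²) = 0.0001044 m³/s = 1.04×10^-4 m³/s.

Q ≈ 1.04×10^-4 m³/s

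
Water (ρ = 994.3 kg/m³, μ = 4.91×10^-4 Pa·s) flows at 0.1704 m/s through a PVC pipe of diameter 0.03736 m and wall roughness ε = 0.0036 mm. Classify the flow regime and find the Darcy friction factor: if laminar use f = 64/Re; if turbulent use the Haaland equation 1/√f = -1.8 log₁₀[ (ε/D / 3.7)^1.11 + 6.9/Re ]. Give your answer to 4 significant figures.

f ≈ 0.02895

Re = ρVD/μ = 994.3·0.1704·0.03736/0.000491 = 1.289e+04.
Re > 4000 → turbulent. ε/D = 3.6e-06/0.03736 = 9.64e-05; Haaland: 1/√f = -1.8 log₁₀[8.15e-06 + 0.000535] = 5.877, so f = 0.02895.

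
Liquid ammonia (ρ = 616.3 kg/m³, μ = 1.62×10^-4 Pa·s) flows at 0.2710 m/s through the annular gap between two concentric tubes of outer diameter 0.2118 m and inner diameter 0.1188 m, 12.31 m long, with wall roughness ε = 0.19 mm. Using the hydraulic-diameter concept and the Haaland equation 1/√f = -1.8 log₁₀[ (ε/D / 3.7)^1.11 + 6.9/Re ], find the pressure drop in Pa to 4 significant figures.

Hydraulic diameter D_h = 4A/P = D_o - D_i = 0.2118 - 0.1188 = 0.093 m.
Re = ρVD_h/μ = 616.3·0.271·0.093/0.000162 = 9.588e+04.
ε/D_h = 0.00019/0.093 = 0.00204; Haaland gives 1/√f = -1.8 log₁₀[0.000242+7.2e-05] = 6.306, so f = 0.02515.
ΔP = f(L/D_h)(ρV²/2) = 0.02515·12.31/0.093·22.63 = 75.34 Pa.

ΔP ≈ 75.34 Pa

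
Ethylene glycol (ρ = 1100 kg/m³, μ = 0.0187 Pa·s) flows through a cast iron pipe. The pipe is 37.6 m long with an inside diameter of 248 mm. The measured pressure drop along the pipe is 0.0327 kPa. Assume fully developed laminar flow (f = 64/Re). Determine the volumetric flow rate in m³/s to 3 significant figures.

For laminar flow, f = 64/Re with Re = ρVD/μ, so Darcy-Weisbach reduces to ΔP = 32μLV/D². Solving for V: V = ΔP·D²/(32μL) = 32.7·(0.248)²/(32·0.0187·37.6) = 0.08939 m/s.
Check: Re = ρVD/μ = 1100·0.08939·0.248/0.0187 = 1304 < 2300, so the laminar assumption holds.
Q = V·A = 0.08939·(π/4·0.248²) = 0.004318 m³/s = 0.00432 m³/s.

Q ≈ 0.00432 m³/s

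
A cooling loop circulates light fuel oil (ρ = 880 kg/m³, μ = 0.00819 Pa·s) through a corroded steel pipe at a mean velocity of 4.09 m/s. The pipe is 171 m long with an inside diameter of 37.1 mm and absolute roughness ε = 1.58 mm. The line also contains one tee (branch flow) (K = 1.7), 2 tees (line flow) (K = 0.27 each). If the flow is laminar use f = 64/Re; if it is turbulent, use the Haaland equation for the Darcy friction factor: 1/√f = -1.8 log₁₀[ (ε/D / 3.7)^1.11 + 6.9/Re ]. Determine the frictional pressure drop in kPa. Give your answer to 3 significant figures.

ΔP ≈ 2330 kPa

Reynolds number Re = ρVD/μ = 880 · 4.09 · 0.0371 / 0.00819 = 1.63e+04.
Re > 4000 → turbulent. Relative roughness ε/D = 0.00158/0.0371 = 0.0426. Haaland: 1/√f = -1.8 log₁₀[(0.0426/3.7)^1.11 + 6.9/1.63e+04] = -1.8 log₁₀[0.00704 + 0.000423] = 3.828, so f = 0.06823.
Total minor-loss coefficient ΣK = 1·1.7 + 2·0.27 = 2.24.
ΔP = [f·L/D + ΣK]·(ρV²/2) = [0.06823·171/0.0371 + 2.24]·(880·4.09²/2) = [314.5 + 2.24]·7360 = 2.331e+06 Pa.
ΔP = 2.331e+06 Pa = 2330 kPa.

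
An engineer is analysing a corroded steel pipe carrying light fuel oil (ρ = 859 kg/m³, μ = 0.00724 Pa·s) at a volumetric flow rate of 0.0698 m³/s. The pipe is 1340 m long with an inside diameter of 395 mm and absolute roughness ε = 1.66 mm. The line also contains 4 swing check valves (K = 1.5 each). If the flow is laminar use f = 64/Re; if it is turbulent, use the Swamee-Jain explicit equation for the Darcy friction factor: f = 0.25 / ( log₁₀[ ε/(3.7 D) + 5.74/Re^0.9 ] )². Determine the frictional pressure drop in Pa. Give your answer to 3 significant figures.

Cross-sectional area A = πD²/4 = π(0.395)²/4 = 0.1225 m²; mean velocity V = Q/A = 0.0698/0.1225 = 0.5696 m/s.
Reynolds number Re = ρVD/μ = 859 · 0.5696 · 0.395 / 0.00724 = 2.669e+04.
Re > 4000 → turbulent. Relative roughness ε/D = 0.00166/0.395 = 0.0042. Swamee-Jain: f = 0.25/(log₁₀[0.0042/3.7 + 5.74/2.669e+04^0.9])² = 0.25/(log₁₀[0.00114 + 0.000596])² = 0.25/(-2.762)² = 0.03278.
Total minor-loss coefficient ΣK = 4·1.5 = 6.
ΔP = [f·L/D + ΣK]·(ρV²/2) = [0.03278·1340/0.395 + 6]·(859·0.5696²/2) = [111.2 + 6]·139.3 = 1.633e+04 Pa.

ΔP ≈ 16300 Pa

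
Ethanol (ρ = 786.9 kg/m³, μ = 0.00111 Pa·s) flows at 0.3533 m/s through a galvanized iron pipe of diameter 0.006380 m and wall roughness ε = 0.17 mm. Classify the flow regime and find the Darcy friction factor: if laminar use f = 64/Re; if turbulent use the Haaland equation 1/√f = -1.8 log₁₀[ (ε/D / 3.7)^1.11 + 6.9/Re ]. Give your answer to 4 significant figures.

Re = ρVD/μ = 786.9·0.3533·0.00638/0.00111 = 1598.
Re < 2300 → laminar, so f = 64/Re = 0.04005 (roughness is irrelevant in laminar flow).

f ≈ 0.04005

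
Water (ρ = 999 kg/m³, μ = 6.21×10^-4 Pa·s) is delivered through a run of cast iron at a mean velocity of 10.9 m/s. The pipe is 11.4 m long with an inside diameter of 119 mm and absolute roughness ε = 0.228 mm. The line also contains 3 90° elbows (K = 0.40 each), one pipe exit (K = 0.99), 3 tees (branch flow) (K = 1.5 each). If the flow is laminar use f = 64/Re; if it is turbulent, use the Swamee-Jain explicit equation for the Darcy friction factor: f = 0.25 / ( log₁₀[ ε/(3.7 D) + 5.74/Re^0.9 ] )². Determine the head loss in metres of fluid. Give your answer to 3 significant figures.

h_f ≈ 54.0 m

Reynolds number Re = ρVD/μ = 999 · 10.9 · 0.119 / 0.000621 = 2.087e+06.
Re > 4000 → turbulent. Relative roughness ε/D = 0.000228/0.119 = 0.00192. Swamee-Jain: f = 0.25/(log₁₀[0.00192/3.7 + 5.74/2.087e+06^0.9])² = 0.25/(log₁₀[0.000518 + 1.18e-05])² = 0.25/(-3.276)² = 0.02329.
Total minor-loss coefficient ΣK = 3·0.4 + 1·0.99 + 3·1.5 = 6.69.
ΔP = [f·L/D + ΣK]·(ρV²/2) = [0.02329·11.4/0.119 + 6.69]·(999·10.9²/2) = [2.232 + 6.69]·5.935e+04 = 5.295e+05 Pa.
Head loss h_f = ΔP/(ρg) = 5.295e+05/(999·9.81) = 54.0 m.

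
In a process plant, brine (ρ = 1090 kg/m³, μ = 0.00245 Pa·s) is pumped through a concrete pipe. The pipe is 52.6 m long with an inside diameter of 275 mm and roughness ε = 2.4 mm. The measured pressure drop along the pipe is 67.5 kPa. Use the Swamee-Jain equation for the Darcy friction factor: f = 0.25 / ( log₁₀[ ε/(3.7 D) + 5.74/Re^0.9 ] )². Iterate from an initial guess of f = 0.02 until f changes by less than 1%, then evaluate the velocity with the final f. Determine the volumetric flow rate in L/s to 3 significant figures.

Q ≈ 250 L/s

Rearranging Darcy-Weisbach: V = √(2·ΔP·D/(f·L·ρ)). With ε/D = 0.0024/0.275 = 0.00873, iterate starting from f = 0.02:
  f = 0.02 → V = √(2·6.75e+04·0.275/(0.02·52.6·1090)) = 5.69 m/s; Re = ρVD/μ = 6.962e+05; f → 0.03638
  f = 0.03638 → V = 4.219 m/s; Re = 5.162e+05; f → 0.03643
Converged (Δf/f < 1%). With the final f = 0.03643: V = √(2·6.75e+04·0.275/(0.03643·52.6·1090)) = 4.216 m/s.
Q = V·A = 4.216·(π/4·0.275²) = 0.2504 m³/s = 250 L/s.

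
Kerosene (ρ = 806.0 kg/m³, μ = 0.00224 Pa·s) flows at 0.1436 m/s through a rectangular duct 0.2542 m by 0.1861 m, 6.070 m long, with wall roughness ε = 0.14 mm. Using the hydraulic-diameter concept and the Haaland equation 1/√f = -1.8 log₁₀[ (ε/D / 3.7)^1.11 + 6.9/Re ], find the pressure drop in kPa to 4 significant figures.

ΔP ≈ 0.007249 kPa

Hydraulic diameter D_h = 4A/P = 4·(0.2542·0.1861)/(2·(0.2542+0.1861)) = 0.1892/0.8806 = 0.2149 m.
Re = ρVD_h/μ = 806·0.1436·0.2149/0.00224 = 1.11e+04.
ε/D_h = 0.00014/0.2149 = 0.000652; Haaland gives 1/√f = -1.8 log₁₀[6.8e-05+0.000621] = 5.691, so f = 0.03088.
ΔP = f(L/D_h)(ρV²/2) = 0.03088·6.07/0.2149·8.31 = 7.249 Pa.
ΔP = 0.007249 kPa.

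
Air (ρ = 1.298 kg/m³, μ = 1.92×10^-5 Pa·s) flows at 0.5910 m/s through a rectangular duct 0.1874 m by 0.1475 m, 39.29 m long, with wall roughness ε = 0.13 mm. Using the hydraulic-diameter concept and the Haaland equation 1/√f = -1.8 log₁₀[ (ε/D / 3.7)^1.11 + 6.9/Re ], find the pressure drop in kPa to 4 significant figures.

Hydraulic diameter D_h = 4A/P = 4·(0.1874·0.1475)/(2·(0.1874+0.1475)) = 0.1106/0.6698 = 0.1651 m.
Re = ρVD_h/μ = 1.298·0.591·0.1651/1.92e-05 = 6595.
ε/D_h = 0.00013/0.1651 = 0.000788; Haaland gives 1/√f = -1.8 log₁₀[8.4e-05+0.00105] = 5.304, so f = 0.03554.
ΔP = f(L/D_h)(ρV²/2) = 0.03554·39.29/0.1651·0.2267 = 1.918 Pa.
ΔP = 0.001918 kPa.

ΔP ≈ 0.001918 kPa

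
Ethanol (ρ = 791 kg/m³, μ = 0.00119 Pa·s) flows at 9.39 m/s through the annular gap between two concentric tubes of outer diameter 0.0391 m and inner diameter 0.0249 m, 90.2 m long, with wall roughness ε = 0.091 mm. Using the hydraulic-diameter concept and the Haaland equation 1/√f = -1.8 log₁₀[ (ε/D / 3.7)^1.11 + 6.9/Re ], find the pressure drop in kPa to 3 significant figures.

ΔP ≈ 7460 kPa

Hydraulic diameter D_h = 4A/P = D_o - D_i = 0.0391 - 0.0249 = 0.0142 m.
Re = ρVD_h/μ = 791·9.39·0.0142/0.00119 = 8.863e+04.
ε/D_h = 9.1e-05/0.0142 = 0.00641; Haaland gives 1/√f = -1.8 log₁₀[0.000861+7.79e-05] = 5.45, so f = 0.03367.
ΔP = f(L/D_h)(ρV²/2) = 0.03367·90.2/0.0142·3.487e+04 = 7.459e+06 Pa.
ΔP = 7460 kPa.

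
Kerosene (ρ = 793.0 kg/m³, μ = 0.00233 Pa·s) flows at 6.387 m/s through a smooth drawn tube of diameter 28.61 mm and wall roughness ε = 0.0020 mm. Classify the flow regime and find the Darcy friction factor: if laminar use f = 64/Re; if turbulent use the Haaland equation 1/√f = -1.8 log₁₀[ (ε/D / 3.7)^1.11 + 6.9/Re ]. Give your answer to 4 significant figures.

f ≈ 0.01995

Re = ρVD/μ = 793·6.387·0.02861/0.00233 = 6.219e+04.
Re > 4000 → turbulent. ε/D = 2e-06/0.02861 = 6.99e-05; Haaland: 1/√f = -1.8 log₁₀[5.71e-06 + 0.000111] = 7.08, so f = 0.01995.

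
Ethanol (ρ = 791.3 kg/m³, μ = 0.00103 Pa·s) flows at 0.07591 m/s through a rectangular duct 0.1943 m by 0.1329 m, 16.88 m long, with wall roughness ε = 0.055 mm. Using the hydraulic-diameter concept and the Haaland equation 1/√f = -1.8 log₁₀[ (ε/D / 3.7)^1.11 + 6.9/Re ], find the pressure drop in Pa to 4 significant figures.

ΔP ≈ 7.801 Pa

Hydraulic diameter D_h = 4A/P = 4·(0.1943·0.1329)/(2·(0.1943+0.1329)) = 0.1033/0.6544 = 0.1578 m.
Re = ρVD_h/μ = 791.3·0.07591·0.1578/0.00103 = 9205.
ε/D_h = 5.5e-05/0.1578 = 0.000348; Haaland gives 1/√f = -1.8 log₁₀[3.4e-05+0.00075] = 5.591, so f = 0.03199.
ΔP = f(L/D_h)(ρV²/2) = 0.03199·16.88/0.1578·2.28 = 7.801 Pa.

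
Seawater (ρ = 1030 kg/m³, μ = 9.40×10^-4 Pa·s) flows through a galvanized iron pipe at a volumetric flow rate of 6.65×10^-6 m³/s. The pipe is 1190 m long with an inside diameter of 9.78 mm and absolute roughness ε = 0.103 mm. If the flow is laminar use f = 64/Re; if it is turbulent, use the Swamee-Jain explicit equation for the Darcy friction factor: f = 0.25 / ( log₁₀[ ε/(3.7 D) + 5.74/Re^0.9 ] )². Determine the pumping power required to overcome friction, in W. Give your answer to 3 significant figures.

P ≈ 0.220 W

Cross-sectional area A = πD²/4 = π(0.00978)²/4 = 7.512e-05 m²; mean velocity V = Q/A = 6.65e-06/7.512e-05 = 0.08852 m/s.
Reynolds number Re = ρVD/μ = 1030 · 0.08852 · 0.00978 / 0.00094 = 948.6.
Re < 2300 → laminar flow, so f = 64/Re = 64/948.6 = 0.06746 (the turbulent correlation is not needed).
Darcy-Weisbach: ΔP = f(L/D)(ρV²/2) = 0.06746·(1190/0.00978)·(1030·0.08852²/2) = 0.06746·1.217e+05·4.036 = 3.313e+04 Pa.
Pumping power P = QΔP = 6.65e-06·3.313e+04 = 0.2203 W = 0.220 W.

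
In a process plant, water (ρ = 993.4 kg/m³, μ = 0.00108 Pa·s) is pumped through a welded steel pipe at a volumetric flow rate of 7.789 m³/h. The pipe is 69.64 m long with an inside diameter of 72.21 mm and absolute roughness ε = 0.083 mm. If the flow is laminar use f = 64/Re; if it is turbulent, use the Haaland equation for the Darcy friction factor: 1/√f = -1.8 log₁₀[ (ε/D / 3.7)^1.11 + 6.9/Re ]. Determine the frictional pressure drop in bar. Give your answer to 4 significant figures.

ΔP ≈ 0.03390 bar

Q = 7.789 m³/h = 7.789/3600 = 0.002164 m³/s.
Cross-sectional area A = πD²/4 = π(0.07221)²/4 = 0.004095 m²; mean velocity V = Q/A = 0.002164/0.004095 = 0.5283 m/s.
Reynolds number Re = ρVD/μ = 993.4 · 0.5283 · 0.07221 / 0.00108 = 3.509e+04.
Re > 4000 → turbulent. Relative roughness ε/D = 8.3e-05/0.07221 = 0.00115. Haaland: 1/√f = -1.8 log₁₀[(0.00115/3.7)^1.11 + 6.9/3.509e+04] = -1.8 log₁₀[0.000128 + 0.000197] = 6.28, so f = 0.02536.
Darcy-Weisbach: ΔP = f(L/D)(ρV²/2) = 0.02536·(69.64/0.07221)·(993.4·0.5283²/2) = 0.02536·964.4·138.6 = 3390 Pa.
ΔP = 3390 Pa = 0.03390 bar.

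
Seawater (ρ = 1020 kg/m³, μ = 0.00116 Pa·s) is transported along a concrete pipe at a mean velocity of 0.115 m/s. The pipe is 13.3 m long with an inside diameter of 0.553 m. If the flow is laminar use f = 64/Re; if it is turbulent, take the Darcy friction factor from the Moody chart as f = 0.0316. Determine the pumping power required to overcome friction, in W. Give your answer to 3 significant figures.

P ≈ 0.142 W

Reynolds number Re = ρVD/μ = 1020 · 0.115 · 0.553 / 0.00116 = 5.592e+04.
Re > 4000 → turbulent; use the Moody-chart value f = 0.0316.
Darcy-Weisbach: ΔP = f(L/D)(ρV²/2) = 0.0316·(13.3/0.553)·(1020·0.115²/2) = 0.0316·24.05·6.745 = 5.126 Pa.
Q = V·A = 0.115·0.2402 = 0.02762 m³/s.
Pumping power P = QΔP = 0.02762·5.126 = 0.1416 W = 0.142 W.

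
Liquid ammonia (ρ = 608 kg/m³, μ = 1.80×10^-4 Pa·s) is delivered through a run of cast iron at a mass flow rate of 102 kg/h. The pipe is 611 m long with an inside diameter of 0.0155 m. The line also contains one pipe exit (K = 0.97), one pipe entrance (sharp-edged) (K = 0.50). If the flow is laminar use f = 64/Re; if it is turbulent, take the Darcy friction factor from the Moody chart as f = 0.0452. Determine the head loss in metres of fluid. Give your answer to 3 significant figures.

h_f ≈ 5.54 m

ṁ = 102 kg/h = 102/3600 = 0.02833 kg/s.
A = πD²/4 = π(0.0155)²/4 = 0.0001887 m²; mean velocity V = ṁ/(ρA) = 0.02833/(608 · 0.0001887) = 0.247 m/s.
Reynolds number Re = ρVD/μ = 608 · 0.247 · 0.0155 / 0.00018 = 1.293e+04.
Re > 4000 → turbulent; use the Moody-chart value f = 0.0452.
Total minor-loss coefficient ΣK = 1·0.97 + 1·0.5 = 1.47.
ΔP = [f·L/D + ΣK]·(ρV²/2) = [0.0452·611/0.0155 + 1.47]·(608·0.247²/2) = [1782 + 1.47]·18.54 = 3.306e+04 Pa.
Head loss h_f = ΔP/(ρg) = 3.306e+04/(608·9.81) = 5.54 m.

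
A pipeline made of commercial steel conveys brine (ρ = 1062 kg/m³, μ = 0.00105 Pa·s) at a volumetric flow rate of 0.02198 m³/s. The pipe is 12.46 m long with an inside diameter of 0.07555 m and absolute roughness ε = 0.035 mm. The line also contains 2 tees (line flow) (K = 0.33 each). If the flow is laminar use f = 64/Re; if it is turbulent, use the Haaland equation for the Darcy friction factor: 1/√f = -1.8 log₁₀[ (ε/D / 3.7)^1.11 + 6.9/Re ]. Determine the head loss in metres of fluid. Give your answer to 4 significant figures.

Cross-sectional area A = πD²/4 = π(0.07555)²/4 = 0.004483 m²; mean velocity V = Q/A = 0.02198/0.004483 = 4.903 m/s.
Reynolds number Re = ρVD/μ = 1062 · 4.903 · 0.07555 / 0.00105 = 3.747e+05.
Re > 4000 → turbulent. Relative roughness ε/D = 3.5e-05/0.07555 = 0.000463. Haaland: 1/√f = -1.8 log₁₀[(0.000463/3.7)^1.11 + 6.9/3.747e+05] = -1.8 log₁₀[4.66e-05 + 1.84e-05] = 7.537, so f = 0.01761.
Total minor-loss coefficient ΣK = 2·0.33 = 0.66.
ΔP = [f·L/D + ΣK]·(ρV²/2) = [0.01761·12.46/0.07555 + 0.66]·(1062·4.903²/2) = [2.904 + 0.66]·1.277e+04 = 4.549e+04 Pa.
Head loss h_f = ΔP/(ρg) = 4.549e+04/(1062·9.81) = 4.366 m.

h_f ≈ 4.366 m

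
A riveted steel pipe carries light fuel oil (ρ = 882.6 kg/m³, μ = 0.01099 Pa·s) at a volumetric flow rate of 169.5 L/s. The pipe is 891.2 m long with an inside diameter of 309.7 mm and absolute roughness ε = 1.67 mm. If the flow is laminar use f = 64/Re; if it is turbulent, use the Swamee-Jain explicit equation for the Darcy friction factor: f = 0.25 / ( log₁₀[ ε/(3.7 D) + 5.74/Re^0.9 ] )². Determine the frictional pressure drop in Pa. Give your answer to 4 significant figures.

Q = 169.5 L/s = 169.5/1000 = 0.1695 m³/s.
Cross-sectional area A = πD²/4 = π(0.3097)²/4 = 0.07533 m²; mean velocity V = Q/A = 0.1695/0.07533 = 2.25 m/s.
Reynolds number Re = ρVD/μ = 882.6 · 2.25 · 0.3097 / 0.011 = 5.596e+04.
Re > 4000 → turbulent. Relative roughness ε/D = 0.00167/0.3097 = 0.00539. Swamee-Jain: f = 0.25/(log₁₀[0.00539/3.7 + 5.74/5.596e+04^0.9])² = 0.25/(log₁₀[0.00146 + 0.000306])² = 0.25/(-2.754)² = 0.03297.
Darcy-Weisbach: ΔP = f(L/D)(ρV²/2) = 0.03297·(891.2/0.3097)·(882.6·2.25²/2) = 0.03297·2878·2234 = 2.12e+05 Pa.

ΔP ≈ 212000 Pa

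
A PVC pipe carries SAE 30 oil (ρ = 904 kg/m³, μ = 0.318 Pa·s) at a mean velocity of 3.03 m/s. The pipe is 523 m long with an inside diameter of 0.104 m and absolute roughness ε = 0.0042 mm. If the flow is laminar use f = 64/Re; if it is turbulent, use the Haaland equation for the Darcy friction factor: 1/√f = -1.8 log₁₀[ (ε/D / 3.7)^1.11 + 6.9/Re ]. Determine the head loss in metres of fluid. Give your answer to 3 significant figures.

h_f ≈ 168 m

Reynolds number Re = ρVD/μ = 904 · 3.03 · 0.104 / 0.318 = 895.8.
Re < 2300 → laminar flow, so f = 64/Re = 64/895.8 = 0.07144 (the turbulent correlation is not needed).
Darcy-Weisbach: ΔP = f(L/D)(ρV²/2) = 0.07144·(523/0.104)·(904·3.03²/2) = 0.07144·5029·4150 = 1.491e+06 Pa.
Head loss h_f = ΔP/(ρg) = 1.491e+06/(904·9.81) = 168 m.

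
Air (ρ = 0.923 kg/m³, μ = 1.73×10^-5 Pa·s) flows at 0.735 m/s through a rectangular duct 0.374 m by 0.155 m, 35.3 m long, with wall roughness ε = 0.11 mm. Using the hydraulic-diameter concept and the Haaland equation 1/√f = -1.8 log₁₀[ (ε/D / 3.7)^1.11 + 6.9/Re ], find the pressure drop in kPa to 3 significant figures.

Hydraulic diameter D_h = 4A/P = 4·(0.374·0.155)/(2·(0.374+0.155)) = 0.2319/1.058 = 0.2192 m.
Re = ρVD_h/μ = 0.923·0.735·0.2192/1.73e-05 = 8594.
ε/D_h = 0.00011/0.2192 = 0.000502; Haaland gives 1/√f = -1.8 log₁₀[5.09e-05+0.000803] = 5.524, so f = 0.03278.
ΔP = f(L/D_h)(ρV²/2) = 0.03278·35.3/0.2192·0.2493 = 1.316 Pa.
ΔP = 0.00132 kPa.

ΔP ≈ 0.00132 kPa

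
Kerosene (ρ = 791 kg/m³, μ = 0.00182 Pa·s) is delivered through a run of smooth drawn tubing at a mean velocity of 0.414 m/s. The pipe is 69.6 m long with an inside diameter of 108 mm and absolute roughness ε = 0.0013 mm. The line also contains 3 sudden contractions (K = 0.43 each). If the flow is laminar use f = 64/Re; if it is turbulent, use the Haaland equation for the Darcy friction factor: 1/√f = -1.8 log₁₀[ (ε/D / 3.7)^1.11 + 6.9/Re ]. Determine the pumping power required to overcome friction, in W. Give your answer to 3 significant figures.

P ≈ 4.63 W

Reynolds number Re = ρVD/μ = 791 · 0.414 · 0.108 / 0.00182 = 1.943e+04.
Re > 4000 → turbulent. Relative roughness ε/D = 1.3e-06/0.108 = 1.2e-05. Haaland: 1/√f = -1.8 log₁₀[(1.2e-05/3.7)^1.11 + 6.9/1.943e+04] = -1.8 log₁₀[8.1e-07 + 0.000355] = 6.208, so f = 0.02595.
Total minor-loss coefficient ΣK = 3·0.43 = 1.29.
ΔP = [f·L/D + ΣK]·(ρV²/2) = [0.02595·69.6/0.108 + 1.29]·(791·0.414²/2) = [16.72 + 1.29]·67.79 = 1221 Pa.
Q = V·A = 0.414·0.009161 = 0.003793 m³/s.
Pumping power P = QΔP = 0.003793·1221 = 4.631 W = 4.63 W.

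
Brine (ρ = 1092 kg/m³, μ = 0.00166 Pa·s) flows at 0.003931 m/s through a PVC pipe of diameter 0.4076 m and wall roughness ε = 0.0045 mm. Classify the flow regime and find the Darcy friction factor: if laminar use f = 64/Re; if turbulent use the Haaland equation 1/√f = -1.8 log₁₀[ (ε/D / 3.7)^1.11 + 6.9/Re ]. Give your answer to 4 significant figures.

f ≈ 0.06072

Re = ρVD/μ = 1092·0.003931·0.4076/0.00166 = 1054.
Re < 2300 → laminar, so f = 64/Re = 0.06072 (roughness is irrelevant in laminar flow).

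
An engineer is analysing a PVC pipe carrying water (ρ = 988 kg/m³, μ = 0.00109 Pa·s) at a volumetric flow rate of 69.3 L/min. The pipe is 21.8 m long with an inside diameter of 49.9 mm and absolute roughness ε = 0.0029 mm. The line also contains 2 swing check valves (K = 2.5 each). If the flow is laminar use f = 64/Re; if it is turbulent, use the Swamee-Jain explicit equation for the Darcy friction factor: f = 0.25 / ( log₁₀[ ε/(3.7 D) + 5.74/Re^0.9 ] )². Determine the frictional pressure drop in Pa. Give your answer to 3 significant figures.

Q = 69.3 L/min = 69.3/60000 = 0.001155 m³/s.
Cross-sectional area A = πD²/4 = π(0.0499)²/4 = 0.001956 m²; mean velocity V = Q/A = 0.001155/0.001956 = 0.5906 m/s.
Reynolds number Re = ρVD/μ = 988 · 0.5906 · 0.0499 / 0.00109 = 2.671e+04.
Re > 4000 → turbulent. Relative roughness ε/D = 2.9e-06/0.0499 = 5.81e-05. Swamee-Jain: f = 0.25/(log₁₀[5.81e-05/3.7 + 5.74/2.671e+04^0.9])² = 0.25/(log₁₀[1.57e-05 + 0.000595])² = 0.25/(-3.214)² = 0.0242.
Total minor-loss coefficient ΣK = 2·2.5 = 5.
ΔP = [f·L/D + ΣK]·(ρV²/2) = [0.0242·21.8/0.0499 + 5]·(988·0.5906²/2) = [10.57 + 5]·172.3 = 2684 Pa.

ΔP ≈ 2680 Pa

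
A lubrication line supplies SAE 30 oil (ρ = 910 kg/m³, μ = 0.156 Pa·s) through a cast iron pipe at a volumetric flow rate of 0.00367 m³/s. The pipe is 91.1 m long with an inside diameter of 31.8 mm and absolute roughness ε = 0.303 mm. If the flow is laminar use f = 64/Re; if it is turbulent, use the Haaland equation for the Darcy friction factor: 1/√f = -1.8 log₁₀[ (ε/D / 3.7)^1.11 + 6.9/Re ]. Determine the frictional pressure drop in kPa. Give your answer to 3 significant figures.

Cross-sectional area A = πD²/4 = π(0.0318)²/4 = 0.0007942 m²; mean velocity V = Q/A = 0.00367/0.0007942 = 4.621 m/s.
Reynolds number Re = ρVD/μ = 910 · 4.621 · 0.0318 / 0.156 = 857.2.
Re < 2300 → laminar flow, so f = 64/Re = 64/857.2 = 0.07466 (the turbulent correlation is not needed).
Darcy-Weisbach: ΔP = f(L/D)(ρV²/2) = 0.07466·(91.1/0.0318)·(910·4.621²/2) = 0.07466·2865·9715 = 2.078e+06 Pa.
ΔP = 2.078e+06 Pa = 2080 kPa.

ΔP ≈ 2080 kPa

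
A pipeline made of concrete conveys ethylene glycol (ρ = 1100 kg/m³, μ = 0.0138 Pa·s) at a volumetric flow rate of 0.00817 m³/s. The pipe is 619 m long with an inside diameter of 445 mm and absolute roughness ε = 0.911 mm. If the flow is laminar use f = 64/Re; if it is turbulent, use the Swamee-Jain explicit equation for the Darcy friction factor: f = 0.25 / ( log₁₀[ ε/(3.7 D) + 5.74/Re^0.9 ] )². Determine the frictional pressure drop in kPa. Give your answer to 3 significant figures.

ΔP ≈ 0.0725 kPa

Cross-sectional area A = πD²/4 = π(0.445)²/4 = 0.1555 m²; mean velocity V = Q/A = 0.00817/0.1555 = 0.05253 m/s.
Reynolds number Re = ρVD/μ = 1100 · 0.05253 · 0.445 / 0.0138 = 1863.
Re < 2300 → laminar flow, so f = 64/Re = 64/1863 = 0.03435 (the turbulent correlation is not needed).
Darcy-Weisbach: ΔP = f(L/D)(ρV²/2) = 0.03435·(619/0.445)·(1100·0.05253²/2) = 0.03435·1391·1.518 = 72.51 Pa.
ΔP = 72.51 Pa = 0.0725 kPa.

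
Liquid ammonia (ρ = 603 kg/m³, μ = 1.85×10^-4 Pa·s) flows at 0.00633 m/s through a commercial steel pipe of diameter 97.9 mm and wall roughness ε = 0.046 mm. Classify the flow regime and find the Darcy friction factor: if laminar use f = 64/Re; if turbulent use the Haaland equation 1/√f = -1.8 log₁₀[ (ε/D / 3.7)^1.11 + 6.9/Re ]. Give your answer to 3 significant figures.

f ≈ 0.0317

Re = ρVD/μ = 603·0.00633·0.0979/0.000185 = 2020.
Re < 2300 → laminar, so f = 64/Re = 0.03168 (roughness is irrelevant in laminar flow).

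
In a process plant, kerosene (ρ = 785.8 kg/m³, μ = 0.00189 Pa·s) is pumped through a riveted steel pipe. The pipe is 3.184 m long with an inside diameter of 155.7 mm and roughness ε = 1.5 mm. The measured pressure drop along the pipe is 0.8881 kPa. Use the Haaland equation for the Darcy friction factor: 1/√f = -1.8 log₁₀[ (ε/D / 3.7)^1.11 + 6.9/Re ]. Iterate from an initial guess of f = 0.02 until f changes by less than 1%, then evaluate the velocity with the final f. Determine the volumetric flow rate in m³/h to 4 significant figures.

Rearranging Darcy-Weisbach: V = √(2·ΔP·D/(f·L·ρ)). With ε/D = 0.0015/0.1557 = 0.00963, iterate starting from f = 0.02:
  f = 0.02 → V = √(2·888.1·0.1557/(0.02·3.184·785.8)) = 2.351 m/s; Re = ρVD/μ = 1.522e+05; f → 0.03788
  f = 0.03788 → V = 1.708 m/s; Re = 1.106e+05; f → 0.03802
Converged (Δf/f < 1%). With the final f = 0.03802: V = √(2·888.1·0.1557/(0.03802·3.184·785.8)) = 1.705 m/s.
Q = V·A = 1.705·(π/4·0.1557²) = 0.03246 m³/s = 116.9 m³/h.

Q ≈ 116.9 m³/h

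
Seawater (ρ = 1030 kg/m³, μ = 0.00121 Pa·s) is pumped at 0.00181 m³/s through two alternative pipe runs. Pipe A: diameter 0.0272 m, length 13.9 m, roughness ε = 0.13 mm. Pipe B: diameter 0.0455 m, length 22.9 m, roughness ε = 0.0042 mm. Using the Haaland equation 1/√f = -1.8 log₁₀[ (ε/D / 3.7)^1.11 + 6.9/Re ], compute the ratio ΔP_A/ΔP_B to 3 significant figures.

Pipe A: V = Q/A = 0.00181/0.0005811 = 3.115 m/s; Re = 7.212e+04; ε/D = 0.00478; Haaland → f = 0.03122; ΔP_A = f(L/D)(ρV²/2) = 7.971e+04 Pa.
Pipe B: V = Q/A = 0.00181/0.001626 = 1.113 m/s; Re = 4.312e+04; ε/D = 9.23e-05; Haaland → f = 0.02166; ΔP_B = f(L/D)(ρV²/2) = 6956 Pa.
ΔP_A/ΔP_B = 7.971e+04/6956 = 11.5.

ΔP_A/ΔP_B ≈ 11.5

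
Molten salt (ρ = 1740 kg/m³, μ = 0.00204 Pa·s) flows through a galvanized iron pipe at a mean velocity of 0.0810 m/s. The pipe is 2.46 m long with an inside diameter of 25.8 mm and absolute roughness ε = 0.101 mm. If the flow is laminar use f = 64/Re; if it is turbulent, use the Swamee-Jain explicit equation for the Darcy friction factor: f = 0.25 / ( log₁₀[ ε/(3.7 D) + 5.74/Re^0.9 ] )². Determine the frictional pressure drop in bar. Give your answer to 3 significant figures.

Reynolds number Re = ρVD/μ = 1740 · 0.081 · 0.0258 / 0.00204 = 1782.
Re < 2300 → laminar flow, so f = 64/Re = 64/1782 = 0.03591 (the turbulent correlation is not needed).
Darcy-Weisbach: ΔP = f(L/D)(ρV²/2) = 0.03591·(2.46/0.0258)·(1740·0.081²/2) = 0.03591·95.35·5.708 = 19.54 Pa.
ΔP = 19.54 Pa = 1.95×10^-4 bar.

ΔP ≈ 1.95×10^-4 bar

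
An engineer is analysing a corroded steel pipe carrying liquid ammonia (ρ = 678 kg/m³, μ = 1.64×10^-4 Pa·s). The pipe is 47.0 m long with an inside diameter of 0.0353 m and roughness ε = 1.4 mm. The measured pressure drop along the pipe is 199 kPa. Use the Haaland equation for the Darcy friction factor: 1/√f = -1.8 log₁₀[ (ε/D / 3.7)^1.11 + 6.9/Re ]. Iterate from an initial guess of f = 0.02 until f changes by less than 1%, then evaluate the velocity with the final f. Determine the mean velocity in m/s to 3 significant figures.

Rearranging Darcy-Weisbach: V = √(2·ΔP·D/(f·L·ρ)). With ε/D = 0.0014/0.0353 = 0.0397, iterate starting from f = 0.02:
  f = 0.02 → V = √(2·1.99e+05·0.0353/(0.02·47·678)) = 4.695 m/s; Re = ρVD/μ = 6.852e+05; f → 0.0646
  f = 0.0646 → V = 2.613 m/s; Re = 3.813e+05; f → 0.06463
Converged (Δf/f < 1%). With the final f = 0.06463: V = √(2·1.99e+05·0.0353/(0.06463·47·678)) = 2.612 m/s.

V ≈ 2.61 m/s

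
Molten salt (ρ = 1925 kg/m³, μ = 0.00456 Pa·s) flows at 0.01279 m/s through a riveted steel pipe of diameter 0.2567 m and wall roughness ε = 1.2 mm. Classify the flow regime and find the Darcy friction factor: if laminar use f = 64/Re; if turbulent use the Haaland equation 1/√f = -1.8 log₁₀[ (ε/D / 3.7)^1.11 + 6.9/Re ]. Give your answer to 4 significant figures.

f ≈ 0.04618

Re = ρVD/μ = 1925·0.01279·0.2567/0.00456 = 1386.
Re < 2300 → laminar, so f = 64/Re = 0.04618 (roughness is irrelevant in laminar flow).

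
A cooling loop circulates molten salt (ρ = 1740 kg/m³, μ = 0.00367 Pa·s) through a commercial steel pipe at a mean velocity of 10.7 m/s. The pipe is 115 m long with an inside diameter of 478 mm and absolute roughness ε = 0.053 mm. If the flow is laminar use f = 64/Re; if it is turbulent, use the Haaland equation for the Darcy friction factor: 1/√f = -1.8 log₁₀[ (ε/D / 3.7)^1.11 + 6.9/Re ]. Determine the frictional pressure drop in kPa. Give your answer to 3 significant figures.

Reynolds number Re = ρVD/μ = 1740 · 10.7 · 0.478 / 0.00367 = 2.425e+06.
Re > 4000 → turbulent. Relative roughness ε/D = 5.3e-05/0.478 = 0.000111. Haaland: 1/√f = -1.8 log₁₀[(0.000111/3.7)^1.11 + 6.9/2.425e+06] = -1.8 log₁₀[9.53e-06 + 2.85e-06] = 8.833, so f = 0.01282.
Darcy-Weisbach: ΔP = f(L/D)(ρV²/2) = 0.01282·(115/0.478)·(1740·10.7²/2) = 0.01282·240.6·9.961e+04 = 3.071e+05 Pa.
ΔP = 3.071e+05 Pa = 307 kPa.

ΔP ≈ 307 kPa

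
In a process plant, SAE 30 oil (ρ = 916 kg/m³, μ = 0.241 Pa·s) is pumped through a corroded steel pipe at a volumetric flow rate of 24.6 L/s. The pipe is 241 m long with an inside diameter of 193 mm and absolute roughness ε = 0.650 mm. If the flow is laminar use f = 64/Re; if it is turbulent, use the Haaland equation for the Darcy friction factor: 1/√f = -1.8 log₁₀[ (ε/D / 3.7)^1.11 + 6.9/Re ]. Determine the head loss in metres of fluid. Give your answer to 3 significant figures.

h_f ≈ 4.67 m

Q = 24.6 L/s = 24.6/1000 = 0.0246 m³/s.
Cross-sectional area A = πD²/4 = π(0.193)²/4 = 0.02926 m²; mean velocity V = Q/A = 0.0246/0.02926 = 0.8409 m/s.
Reynolds number Re = ρVD/μ = 916 · 0.8409 · 0.193 / 0.241 = 616.8.
Re < 2300 → laminar flow, so f = 64/Re = 64/616.8 = 0.1038 (the turbulent correlation is not needed).
Darcy-Weisbach: ΔP = f(L/D)(ρV²/2) = 0.1038·(241/0.193)·(916·0.8409²/2) = 0.1038·1249·323.8 = 4.196e+04 Pa.
Head loss h_f = ΔP/(ρg) = 4.196e+04/(916·9.81) = 4.67 m.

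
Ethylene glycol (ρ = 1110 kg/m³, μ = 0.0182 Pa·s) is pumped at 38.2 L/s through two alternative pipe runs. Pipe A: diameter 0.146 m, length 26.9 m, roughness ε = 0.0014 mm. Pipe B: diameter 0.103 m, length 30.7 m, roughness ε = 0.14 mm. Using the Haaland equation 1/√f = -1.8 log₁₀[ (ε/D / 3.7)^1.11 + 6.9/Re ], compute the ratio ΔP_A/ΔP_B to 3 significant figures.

Pipe A: V = Q/A = 0.0382/0.01674 = 2.282 m/s; Re = 2.032e+04; ε/D = 9.59e-06; Haaland → f = 0.02566; ΔP_A = f(L/D)(ρV²/2) = 1.366e+04 Pa.
Pipe B: V = Q/A = 0.0382/0.008332 = 4.585 m/s; Re = 2.88e+04; ε/D = 0.00136; Haaland → f = 0.02662; ΔP_B = f(L/D)(ρV²/2) = 9.255e+04 Pa.
ΔP_A/ΔP_B = 1.366e+04/9.255e+04 = 0.148.

ΔP_A/ΔP_B ≈ 0.148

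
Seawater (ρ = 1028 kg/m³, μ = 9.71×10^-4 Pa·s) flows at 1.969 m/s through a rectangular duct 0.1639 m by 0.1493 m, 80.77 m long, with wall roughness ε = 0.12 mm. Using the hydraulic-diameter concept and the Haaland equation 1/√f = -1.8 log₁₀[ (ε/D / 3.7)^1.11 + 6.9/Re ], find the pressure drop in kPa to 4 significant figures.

ΔP ≈ 19.99 kPa

Hydraulic diameter D_h = 4A/P = 4·(0.1639·0.1493)/(2·(0.1639+0.1493)) = 0.09788/0.6264 = 0.1563 m.
Re = ρVD_h/μ = 1028·1.969·0.1563/0.000971 = 3.257e+05.
ε/D_h = 0.00012/0.1563 = 0.000768; Haaland gives 1/√f = -1.8 log₁₀[8.17e-05+2.12e-05] = 7.178, so f = 0.01941.
ΔP = f(L/D_h)(ρV²/2) = 0.01941·80.77/0.1563·1993 = 1.999e+04 Pa.
ΔP = 19.99 kPa.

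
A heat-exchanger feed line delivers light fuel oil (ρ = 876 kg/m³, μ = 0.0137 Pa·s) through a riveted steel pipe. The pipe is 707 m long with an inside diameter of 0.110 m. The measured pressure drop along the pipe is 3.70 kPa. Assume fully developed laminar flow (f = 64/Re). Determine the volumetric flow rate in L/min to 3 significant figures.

For laminar flow, f = 64/Re with Re = ρVD/μ, so Darcy-Weisbach reduces to ΔP = 32μLV/D². Solving for V: V = ΔP·D²/(32μL) = 3700·(0.11)²/(32·0.0137·707) = 0.1444 m/s.
Check: Re = ρVD/μ = 876·0.1444·0.11/0.0137 = 1016 < 2300, so the laminar assumption holds.
Q = V·A = 0.1444·(π/4·0.11²) = 0.001373 m³/s = 82.4 L/min.

Q ≈ 82.4 L/min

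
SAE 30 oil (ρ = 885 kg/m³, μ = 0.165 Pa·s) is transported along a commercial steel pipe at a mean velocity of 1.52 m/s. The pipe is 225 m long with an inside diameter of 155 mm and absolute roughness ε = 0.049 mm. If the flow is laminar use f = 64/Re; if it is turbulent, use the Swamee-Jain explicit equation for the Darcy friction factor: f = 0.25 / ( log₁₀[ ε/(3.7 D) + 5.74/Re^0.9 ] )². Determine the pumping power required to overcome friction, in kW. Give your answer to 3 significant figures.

Reynolds number Re = ρVD/μ = 885 · 1.52 · 0.155 / 0.165 = 1264.
Re < 2300 → laminar flow, so f = 64/Re = 64/1264 = 0.05065 (the turbulent correlation is not needed).
Darcy-Weisbach: ΔP = f(L/D)(ρV²/2) = 0.05065·(225/0.155)·(885·1.52²/2) = 0.05065·1452·1022 = 7.516e+04 Pa.
Q = V·A = 1.52·0.01887 = 0.02868 m³/s.
Pumping power P = QΔP = 0.02868·7.516e+04 = 2156 W = 2.16 kW.

P ≈ 2.16 kW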